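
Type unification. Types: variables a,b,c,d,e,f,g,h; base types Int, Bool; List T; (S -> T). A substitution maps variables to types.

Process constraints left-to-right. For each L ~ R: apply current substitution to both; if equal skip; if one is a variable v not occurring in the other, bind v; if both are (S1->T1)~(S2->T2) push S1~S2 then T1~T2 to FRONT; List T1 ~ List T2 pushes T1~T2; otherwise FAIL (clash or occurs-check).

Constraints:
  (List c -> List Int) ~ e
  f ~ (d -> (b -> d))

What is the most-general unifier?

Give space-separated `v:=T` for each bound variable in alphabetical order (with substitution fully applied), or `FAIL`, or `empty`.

step 1: unify (List c -> List Int) ~ e  [subst: {-} | 1 pending]
  bind e := (List c -> List Int)
step 2: unify f ~ (d -> (b -> d))  [subst: {e:=(List c -> List Int)} | 0 pending]
  bind f := (d -> (b -> d))

Answer: e:=(List c -> List Int) f:=(d -> (b -> d))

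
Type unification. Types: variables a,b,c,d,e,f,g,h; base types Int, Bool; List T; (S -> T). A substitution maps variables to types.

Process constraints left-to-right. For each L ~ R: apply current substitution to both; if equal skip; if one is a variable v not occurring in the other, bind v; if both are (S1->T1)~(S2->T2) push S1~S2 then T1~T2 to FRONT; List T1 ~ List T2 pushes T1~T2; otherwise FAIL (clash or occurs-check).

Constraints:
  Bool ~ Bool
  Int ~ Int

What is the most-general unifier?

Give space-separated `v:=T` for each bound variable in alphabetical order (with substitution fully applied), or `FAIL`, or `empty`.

Answer: empty

Derivation:
step 1: unify Bool ~ Bool  [subst: {-} | 1 pending]
  -> identical, skip
step 2: unify Int ~ Int  [subst: {-} | 0 pending]
  -> identical, skip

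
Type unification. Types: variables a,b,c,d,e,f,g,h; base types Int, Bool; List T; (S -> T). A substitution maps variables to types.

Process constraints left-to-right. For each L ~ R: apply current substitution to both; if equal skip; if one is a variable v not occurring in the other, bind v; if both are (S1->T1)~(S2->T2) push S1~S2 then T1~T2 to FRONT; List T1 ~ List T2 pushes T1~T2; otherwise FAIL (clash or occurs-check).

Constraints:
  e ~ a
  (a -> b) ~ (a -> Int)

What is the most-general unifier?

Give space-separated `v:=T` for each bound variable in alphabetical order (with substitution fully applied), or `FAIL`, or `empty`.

step 1: unify e ~ a  [subst: {-} | 1 pending]
  bind e := a
step 2: unify (a -> b) ~ (a -> Int)  [subst: {e:=a} | 0 pending]
  -> decompose arrow: push a~a, b~Int
step 3: unify a ~ a  [subst: {e:=a} | 1 pending]
  -> identical, skip
step 4: unify b ~ Int  [subst: {e:=a} | 0 pending]
  bind b := Int

Answer: b:=Int e:=a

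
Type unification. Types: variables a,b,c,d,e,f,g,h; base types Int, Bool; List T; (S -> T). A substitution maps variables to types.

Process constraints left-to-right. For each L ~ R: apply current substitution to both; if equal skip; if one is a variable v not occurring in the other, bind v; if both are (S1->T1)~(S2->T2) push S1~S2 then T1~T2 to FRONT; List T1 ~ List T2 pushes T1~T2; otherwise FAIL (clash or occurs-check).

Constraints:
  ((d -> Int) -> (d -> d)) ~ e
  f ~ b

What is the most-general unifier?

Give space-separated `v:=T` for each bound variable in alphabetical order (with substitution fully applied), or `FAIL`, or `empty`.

Answer: e:=((d -> Int) -> (d -> d)) f:=b

Derivation:
step 1: unify ((d -> Int) -> (d -> d)) ~ e  [subst: {-} | 1 pending]
  bind e := ((d -> Int) -> (d -> d))
step 2: unify f ~ b  [subst: {e:=((d -> Int) -> (d -> d))} | 0 pending]
  bind f := b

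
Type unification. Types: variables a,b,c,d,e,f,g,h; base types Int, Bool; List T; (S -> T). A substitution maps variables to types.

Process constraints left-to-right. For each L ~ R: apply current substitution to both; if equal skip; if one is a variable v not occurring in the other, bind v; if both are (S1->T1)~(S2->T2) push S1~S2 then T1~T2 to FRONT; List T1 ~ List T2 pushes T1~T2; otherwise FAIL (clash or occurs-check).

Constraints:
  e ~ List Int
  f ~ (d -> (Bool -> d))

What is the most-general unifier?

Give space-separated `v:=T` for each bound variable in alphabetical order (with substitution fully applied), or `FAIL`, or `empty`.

Answer: e:=List Int f:=(d -> (Bool -> d))

Derivation:
step 1: unify e ~ List Int  [subst: {-} | 1 pending]
  bind e := List Int
step 2: unify f ~ (d -> (Bool -> d))  [subst: {e:=List Int} | 0 pending]
  bind f := (d -> (Bool -> d))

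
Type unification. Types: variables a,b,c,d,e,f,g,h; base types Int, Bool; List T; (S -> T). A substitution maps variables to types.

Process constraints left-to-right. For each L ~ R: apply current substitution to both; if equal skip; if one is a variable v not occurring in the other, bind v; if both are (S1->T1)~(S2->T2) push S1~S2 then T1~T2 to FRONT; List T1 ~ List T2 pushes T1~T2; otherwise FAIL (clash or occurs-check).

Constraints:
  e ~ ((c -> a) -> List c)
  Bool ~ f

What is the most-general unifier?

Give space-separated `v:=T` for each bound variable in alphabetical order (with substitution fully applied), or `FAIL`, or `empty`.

step 1: unify e ~ ((c -> a) -> List c)  [subst: {-} | 1 pending]
  bind e := ((c -> a) -> List c)
step 2: unify Bool ~ f  [subst: {e:=((c -> a) -> List c)} | 0 pending]
  bind f := Bool

Answer: e:=((c -> a) -> List c) f:=Bool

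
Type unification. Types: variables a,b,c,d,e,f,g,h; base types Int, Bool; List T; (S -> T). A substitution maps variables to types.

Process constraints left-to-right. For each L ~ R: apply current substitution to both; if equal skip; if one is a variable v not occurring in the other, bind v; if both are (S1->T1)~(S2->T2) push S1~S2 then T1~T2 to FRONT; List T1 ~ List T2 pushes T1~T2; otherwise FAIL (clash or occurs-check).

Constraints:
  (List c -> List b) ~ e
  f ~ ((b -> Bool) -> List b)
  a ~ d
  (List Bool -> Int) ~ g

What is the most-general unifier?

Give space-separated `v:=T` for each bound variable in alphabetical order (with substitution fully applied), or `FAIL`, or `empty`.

step 1: unify (List c -> List b) ~ e  [subst: {-} | 3 pending]
  bind e := (List c -> List b)
step 2: unify f ~ ((b -> Bool) -> List b)  [subst: {e:=(List c -> List b)} | 2 pending]
  bind f := ((b -> Bool) -> List b)
step 3: unify a ~ d  [subst: {e:=(List c -> List b), f:=((b -> Bool) -> List b)} | 1 pending]
  bind a := d
step 4: unify (List Bool -> Int) ~ g  [subst: {e:=(List c -> List b), f:=((b -> Bool) -> List b), a:=d} | 0 pending]
  bind g := (List Bool -> Int)

Answer: a:=d e:=(List c -> List b) f:=((b -> Bool) -> List b) g:=(List Bool -> Int)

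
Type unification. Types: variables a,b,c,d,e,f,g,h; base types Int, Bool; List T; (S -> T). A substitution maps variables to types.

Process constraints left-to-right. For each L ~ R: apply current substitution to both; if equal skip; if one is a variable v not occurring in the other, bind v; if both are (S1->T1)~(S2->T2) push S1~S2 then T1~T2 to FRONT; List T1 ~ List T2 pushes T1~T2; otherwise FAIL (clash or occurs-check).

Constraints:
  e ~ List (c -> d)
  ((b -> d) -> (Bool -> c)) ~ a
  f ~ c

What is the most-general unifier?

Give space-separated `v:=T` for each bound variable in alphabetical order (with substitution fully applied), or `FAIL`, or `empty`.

Answer: a:=((b -> d) -> (Bool -> c)) e:=List (c -> d) f:=c

Derivation:
step 1: unify e ~ List (c -> d)  [subst: {-} | 2 pending]
  bind e := List (c -> d)
step 2: unify ((b -> d) -> (Bool -> c)) ~ a  [subst: {e:=List (c -> d)} | 1 pending]
  bind a := ((b -> d) -> (Bool -> c))
step 3: unify f ~ c  [subst: {e:=List (c -> d), a:=((b -> d) -> (Bool -> c))} | 0 pending]
  bind f := c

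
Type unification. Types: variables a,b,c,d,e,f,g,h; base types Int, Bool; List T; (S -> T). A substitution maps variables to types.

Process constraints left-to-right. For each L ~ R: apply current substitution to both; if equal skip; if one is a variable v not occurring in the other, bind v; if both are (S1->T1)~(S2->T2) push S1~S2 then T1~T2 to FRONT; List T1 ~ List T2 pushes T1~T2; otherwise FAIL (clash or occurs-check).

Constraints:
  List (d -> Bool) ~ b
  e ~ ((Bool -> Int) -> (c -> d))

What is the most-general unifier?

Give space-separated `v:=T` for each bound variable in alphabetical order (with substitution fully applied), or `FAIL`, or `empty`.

step 1: unify List (d -> Bool) ~ b  [subst: {-} | 1 pending]
  bind b := List (d -> Bool)
step 2: unify e ~ ((Bool -> Int) -> (c -> d))  [subst: {b:=List (d -> Bool)} | 0 pending]
  bind e := ((Bool -> Int) -> (c -> d))

Answer: b:=List (d -> Bool) e:=((Bool -> Int) -> (c -> d))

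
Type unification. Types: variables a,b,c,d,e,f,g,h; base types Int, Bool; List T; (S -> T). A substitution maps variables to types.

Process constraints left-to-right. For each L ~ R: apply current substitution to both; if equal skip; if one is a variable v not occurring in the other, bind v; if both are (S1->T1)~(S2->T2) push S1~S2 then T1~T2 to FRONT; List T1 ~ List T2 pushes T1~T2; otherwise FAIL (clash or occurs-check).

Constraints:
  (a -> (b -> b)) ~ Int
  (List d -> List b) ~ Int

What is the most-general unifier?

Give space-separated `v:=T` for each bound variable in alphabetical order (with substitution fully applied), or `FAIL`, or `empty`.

step 1: unify (a -> (b -> b)) ~ Int  [subst: {-} | 1 pending]
  clash: (a -> (b -> b)) vs Int

Answer: FAIL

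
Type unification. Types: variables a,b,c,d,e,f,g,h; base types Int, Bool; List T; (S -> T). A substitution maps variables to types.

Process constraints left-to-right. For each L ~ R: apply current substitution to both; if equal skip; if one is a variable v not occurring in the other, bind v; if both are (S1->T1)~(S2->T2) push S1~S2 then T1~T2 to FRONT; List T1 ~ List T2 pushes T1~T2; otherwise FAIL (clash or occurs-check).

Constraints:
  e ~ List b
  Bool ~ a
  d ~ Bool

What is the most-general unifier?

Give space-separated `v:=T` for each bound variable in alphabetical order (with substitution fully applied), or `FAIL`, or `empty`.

Answer: a:=Bool d:=Bool e:=List b

Derivation:
step 1: unify e ~ List b  [subst: {-} | 2 pending]
  bind e := List b
step 2: unify Bool ~ a  [subst: {e:=List b} | 1 pending]
  bind a := Bool
step 3: unify d ~ Bool  [subst: {e:=List b, a:=Bool} | 0 pending]
  bind d := Bool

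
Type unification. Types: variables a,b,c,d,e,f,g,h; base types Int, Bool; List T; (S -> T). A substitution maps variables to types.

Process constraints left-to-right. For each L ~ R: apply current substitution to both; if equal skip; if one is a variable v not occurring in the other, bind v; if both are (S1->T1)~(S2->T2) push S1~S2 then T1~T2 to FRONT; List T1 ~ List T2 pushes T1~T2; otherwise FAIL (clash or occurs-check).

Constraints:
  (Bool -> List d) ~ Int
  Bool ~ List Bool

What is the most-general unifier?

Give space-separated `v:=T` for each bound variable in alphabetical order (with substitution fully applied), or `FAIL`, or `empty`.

Answer: FAIL

Derivation:
step 1: unify (Bool -> List d) ~ Int  [subst: {-} | 1 pending]
  clash: (Bool -> List d) vs Int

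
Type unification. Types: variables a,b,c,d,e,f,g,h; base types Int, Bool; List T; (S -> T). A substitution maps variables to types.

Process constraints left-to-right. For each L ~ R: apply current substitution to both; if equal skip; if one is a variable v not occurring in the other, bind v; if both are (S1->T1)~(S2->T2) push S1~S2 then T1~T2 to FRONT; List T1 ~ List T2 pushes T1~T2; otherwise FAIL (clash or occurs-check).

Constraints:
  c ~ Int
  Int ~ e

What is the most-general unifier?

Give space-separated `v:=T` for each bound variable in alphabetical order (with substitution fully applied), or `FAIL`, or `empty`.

step 1: unify c ~ Int  [subst: {-} | 1 pending]
  bind c := Int
step 2: unify Int ~ e  [subst: {c:=Int} | 0 pending]
  bind e := Int

Answer: c:=Int e:=Int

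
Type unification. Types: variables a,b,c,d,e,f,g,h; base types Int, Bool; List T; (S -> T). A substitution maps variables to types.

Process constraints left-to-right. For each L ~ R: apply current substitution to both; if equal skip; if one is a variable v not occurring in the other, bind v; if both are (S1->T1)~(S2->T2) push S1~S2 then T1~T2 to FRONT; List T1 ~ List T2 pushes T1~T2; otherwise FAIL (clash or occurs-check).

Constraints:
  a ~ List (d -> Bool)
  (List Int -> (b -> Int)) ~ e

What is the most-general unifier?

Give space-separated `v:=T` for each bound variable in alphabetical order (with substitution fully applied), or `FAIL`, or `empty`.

Answer: a:=List (d -> Bool) e:=(List Int -> (b -> Int))

Derivation:
step 1: unify a ~ List (d -> Bool)  [subst: {-} | 1 pending]
  bind a := List (d -> Bool)
step 2: unify (List Int -> (b -> Int)) ~ e  [subst: {a:=List (d -> Bool)} | 0 pending]
  bind e := (List Int -> (b -> Int))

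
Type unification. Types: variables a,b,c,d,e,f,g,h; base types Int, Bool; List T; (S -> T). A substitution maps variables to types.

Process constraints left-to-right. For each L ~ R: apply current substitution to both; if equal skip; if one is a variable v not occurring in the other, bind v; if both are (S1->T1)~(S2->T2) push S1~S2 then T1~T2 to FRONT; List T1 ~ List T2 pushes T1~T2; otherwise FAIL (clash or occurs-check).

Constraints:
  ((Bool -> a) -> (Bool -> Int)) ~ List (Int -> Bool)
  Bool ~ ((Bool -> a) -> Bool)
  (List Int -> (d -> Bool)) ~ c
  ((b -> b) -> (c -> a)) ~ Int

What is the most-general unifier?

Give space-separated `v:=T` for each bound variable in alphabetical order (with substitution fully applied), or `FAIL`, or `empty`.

Answer: FAIL

Derivation:
step 1: unify ((Bool -> a) -> (Bool -> Int)) ~ List (Int -> Bool)  [subst: {-} | 3 pending]
  clash: ((Bool -> a) -> (Bool -> Int)) vs List (Int -> Bool)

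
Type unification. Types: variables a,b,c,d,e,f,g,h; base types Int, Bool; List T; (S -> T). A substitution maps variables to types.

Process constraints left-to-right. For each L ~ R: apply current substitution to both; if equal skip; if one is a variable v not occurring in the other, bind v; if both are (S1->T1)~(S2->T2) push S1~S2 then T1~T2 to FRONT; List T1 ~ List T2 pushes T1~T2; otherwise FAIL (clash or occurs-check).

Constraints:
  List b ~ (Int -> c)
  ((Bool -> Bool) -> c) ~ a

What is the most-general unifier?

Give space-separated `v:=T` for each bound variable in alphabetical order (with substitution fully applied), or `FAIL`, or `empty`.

Answer: FAIL

Derivation:
step 1: unify List b ~ (Int -> c)  [subst: {-} | 1 pending]
  clash: List b vs (Int -> c)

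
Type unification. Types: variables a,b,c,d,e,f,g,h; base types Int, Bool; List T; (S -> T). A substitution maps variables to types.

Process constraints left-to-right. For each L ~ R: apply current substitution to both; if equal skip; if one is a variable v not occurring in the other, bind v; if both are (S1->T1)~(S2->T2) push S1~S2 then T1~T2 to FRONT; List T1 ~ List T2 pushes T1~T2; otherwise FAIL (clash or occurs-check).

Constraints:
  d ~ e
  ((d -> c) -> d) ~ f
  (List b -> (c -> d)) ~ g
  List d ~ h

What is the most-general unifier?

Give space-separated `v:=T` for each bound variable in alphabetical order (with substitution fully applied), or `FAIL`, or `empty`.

Answer: d:=e f:=((e -> c) -> e) g:=(List b -> (c -> e)) h:=List e

Derivation:
step 1: unify d ~ e  [subst: {-} | 3 pending]
  bind d := e
step 2: unify ((e -> c) -> e) ~ f  [subst: {d:=e} | 2 pending]
  bind f := ((e -> c) -> e)
step 3: unify (List b -> (c -> e)) ~ g  [subst: {d:=e, f:=((e -> c) -> e)} | 1 pending]
  bind g := (List b -> (c -> e))
step 4: unify List e ~ h  [subst: {d:=e, f:=((e -> c) -> e), g:=(List b -> (c -> e))} | 0 pending]
  bind h := List e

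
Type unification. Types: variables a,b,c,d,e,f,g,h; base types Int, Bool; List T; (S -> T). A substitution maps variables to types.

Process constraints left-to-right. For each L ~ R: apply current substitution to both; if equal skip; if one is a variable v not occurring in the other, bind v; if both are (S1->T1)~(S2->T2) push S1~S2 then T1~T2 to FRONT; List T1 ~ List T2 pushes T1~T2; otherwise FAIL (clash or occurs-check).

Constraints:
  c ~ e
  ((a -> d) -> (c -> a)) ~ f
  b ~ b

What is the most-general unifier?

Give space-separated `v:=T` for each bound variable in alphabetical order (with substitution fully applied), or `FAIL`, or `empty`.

step 1: unify c ~ e  [subst: {-} | 2 pending]
  bind c := e
step 2: unify ((a -> d) -> (e -> a)) ~ f  [subst: {c:=e} | 1 pending]
  bind f := ((a -> d) -> (e -> a))
step 3: unify b ~ b  [subst: {c:=e, f:=((a -> d) -> (e -> a))} | 0 pending]
  -> identical, skip

Answer: c:=e f:=((a -> d) -> (e -> a))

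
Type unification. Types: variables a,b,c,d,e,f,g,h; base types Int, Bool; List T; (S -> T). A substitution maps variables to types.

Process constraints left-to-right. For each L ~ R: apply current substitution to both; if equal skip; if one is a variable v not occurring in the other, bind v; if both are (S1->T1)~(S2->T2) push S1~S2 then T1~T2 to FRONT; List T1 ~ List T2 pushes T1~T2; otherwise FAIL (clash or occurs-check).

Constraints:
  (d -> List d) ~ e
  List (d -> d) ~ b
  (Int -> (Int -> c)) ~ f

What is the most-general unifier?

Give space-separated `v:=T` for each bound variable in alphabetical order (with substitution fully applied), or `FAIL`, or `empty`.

Answer: b:=List (d -> d) e:=(d -> List d) f:=(Int -> (Int -> c))

Derivation:
step 1: unify (d -> List d) ~ e  [subst: {-} | 2 pending]
  bind e := (d -> List d)
step 2: unify List (d -> d) ~ b  [subst: {e:=(d -> List d)} | 1 pending]
  bind b := List (d -> d)
step 3: unify (Int -> (Int -> c)) ~ f  [subst: {e:=(d -> List d), b:=List (d -> d)} | 0 pending]
  bind f := (Int -> (Int -> c))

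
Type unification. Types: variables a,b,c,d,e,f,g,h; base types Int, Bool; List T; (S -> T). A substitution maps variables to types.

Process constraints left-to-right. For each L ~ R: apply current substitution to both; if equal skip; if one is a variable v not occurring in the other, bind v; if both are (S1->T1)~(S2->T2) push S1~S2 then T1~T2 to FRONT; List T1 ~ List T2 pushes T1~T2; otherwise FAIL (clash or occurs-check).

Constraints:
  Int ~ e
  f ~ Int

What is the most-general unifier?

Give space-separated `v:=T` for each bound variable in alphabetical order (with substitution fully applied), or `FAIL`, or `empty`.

Answer: e:=Int f:=Int

Derivation:
step 1: unify Int ~ e  [subst: {-} | 1 pending]
  bind e := Int
step 2: unify f ~ Int  [subst: {e:=Int} | 0 pending]
  bind f := Int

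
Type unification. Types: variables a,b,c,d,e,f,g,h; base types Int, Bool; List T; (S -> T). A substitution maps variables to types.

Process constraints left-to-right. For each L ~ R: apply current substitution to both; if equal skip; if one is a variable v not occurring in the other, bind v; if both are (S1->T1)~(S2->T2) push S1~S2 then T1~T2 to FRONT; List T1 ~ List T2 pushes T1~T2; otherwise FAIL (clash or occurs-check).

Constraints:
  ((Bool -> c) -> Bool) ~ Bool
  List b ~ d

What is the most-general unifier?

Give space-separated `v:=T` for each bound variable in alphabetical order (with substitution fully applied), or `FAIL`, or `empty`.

Answer: FAIL

Derivation:
step 1: unify ((Bool -> c) -> Bool) ~ Bool  [subst: {-} | 1 pending]
  clash: ((Bool -> c) -> Bool) vs Bool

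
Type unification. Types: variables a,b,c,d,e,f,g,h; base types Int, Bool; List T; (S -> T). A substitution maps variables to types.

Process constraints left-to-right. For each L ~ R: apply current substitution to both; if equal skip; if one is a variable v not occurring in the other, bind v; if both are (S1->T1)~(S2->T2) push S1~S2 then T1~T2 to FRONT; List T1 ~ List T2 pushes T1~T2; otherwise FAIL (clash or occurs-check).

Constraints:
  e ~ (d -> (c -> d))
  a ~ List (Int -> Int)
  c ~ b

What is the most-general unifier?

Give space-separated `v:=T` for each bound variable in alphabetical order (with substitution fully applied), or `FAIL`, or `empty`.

Answer: a:=List (Int -> Int) c:=b e:=(d -> (b -> d))

Derivation:
step 1: unify e ~ (d -> (c -> d))  [subst: {-} | 2 pending]
  bind e := (d -> (c -> d))
step 2: unify a ~ List (Int -> Int)  [subst: {e:=(d -> (c -> d))} | 1 pending]
  bind a := List (Int -> Int)
step 3: unify c ~ b  [subst: {e:=(d -> (c -> d)), a:=List (Int -> Int)} | 0 pending]
  bind c := b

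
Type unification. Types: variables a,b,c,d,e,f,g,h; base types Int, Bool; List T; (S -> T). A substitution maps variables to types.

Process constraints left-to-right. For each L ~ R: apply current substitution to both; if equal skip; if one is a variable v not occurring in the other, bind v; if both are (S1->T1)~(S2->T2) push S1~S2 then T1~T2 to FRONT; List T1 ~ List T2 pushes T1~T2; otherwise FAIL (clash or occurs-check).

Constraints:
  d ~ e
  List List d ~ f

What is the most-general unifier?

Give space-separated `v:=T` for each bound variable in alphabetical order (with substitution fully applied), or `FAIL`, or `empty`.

step 1: unify d ~ e  [subst: {-} | 1 pending]
  bind d := e
step 2: unify List List e ~ f  [subst: {d:=e} | 0 pending]
  bind f := List List e

Answer: d:=e f:=List List e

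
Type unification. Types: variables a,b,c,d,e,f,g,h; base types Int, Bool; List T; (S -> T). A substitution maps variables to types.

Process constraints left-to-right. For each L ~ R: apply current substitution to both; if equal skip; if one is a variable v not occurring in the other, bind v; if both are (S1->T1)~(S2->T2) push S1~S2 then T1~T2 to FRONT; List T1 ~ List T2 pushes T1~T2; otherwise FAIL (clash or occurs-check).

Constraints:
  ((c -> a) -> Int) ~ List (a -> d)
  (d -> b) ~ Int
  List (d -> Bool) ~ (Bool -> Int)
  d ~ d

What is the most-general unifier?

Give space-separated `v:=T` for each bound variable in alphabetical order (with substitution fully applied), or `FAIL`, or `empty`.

step 1: unify ((c -> a) -> Int) ~ List (a -> d)  [subst: {-} | 3 pending]
  clash: ((c -> a) -> Int) vs List (a -> d)

Answer: FAIL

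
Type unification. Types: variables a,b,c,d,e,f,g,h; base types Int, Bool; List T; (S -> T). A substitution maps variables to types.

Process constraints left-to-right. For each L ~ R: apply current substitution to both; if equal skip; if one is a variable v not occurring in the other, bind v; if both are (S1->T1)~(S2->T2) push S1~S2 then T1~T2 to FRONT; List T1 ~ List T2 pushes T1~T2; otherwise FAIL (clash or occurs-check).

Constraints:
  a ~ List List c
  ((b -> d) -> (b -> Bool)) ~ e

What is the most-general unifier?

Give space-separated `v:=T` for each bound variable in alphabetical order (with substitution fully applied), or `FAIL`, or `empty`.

step 1: unify a ~ List List c  [subst: {-} | 1 pending]
  bind a := List List c
step 2: unify ((b -> d) -> (b -> Bool)) ~ e  [subst: {a:=List List c} | 0 pending]
  bind e := ((b -> d) -> (b -> Bool))

Answer: a:=List List c e:=((b -> d) -> (b -> Bool))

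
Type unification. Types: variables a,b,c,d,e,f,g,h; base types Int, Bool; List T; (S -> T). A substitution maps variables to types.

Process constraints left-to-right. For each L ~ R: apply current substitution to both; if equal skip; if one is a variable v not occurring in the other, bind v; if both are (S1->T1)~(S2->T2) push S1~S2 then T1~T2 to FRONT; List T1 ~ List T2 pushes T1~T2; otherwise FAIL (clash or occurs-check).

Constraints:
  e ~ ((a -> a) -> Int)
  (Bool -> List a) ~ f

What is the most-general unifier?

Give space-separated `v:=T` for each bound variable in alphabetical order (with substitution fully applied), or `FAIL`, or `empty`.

step 1: unify e ~ ((a -> a) -> Int)  [subst: {-} | 1 pending]
  bind e := ((a -> a) -> Int)
step 2: unify (Bool -> List a) ~ f  [subst: {e:=((a -> a) -> Int)} | 0 pending]
  bind f := (Bool -> List a)

Answer: e:=((a -> a) -> Int) f:=(Bool -> List a)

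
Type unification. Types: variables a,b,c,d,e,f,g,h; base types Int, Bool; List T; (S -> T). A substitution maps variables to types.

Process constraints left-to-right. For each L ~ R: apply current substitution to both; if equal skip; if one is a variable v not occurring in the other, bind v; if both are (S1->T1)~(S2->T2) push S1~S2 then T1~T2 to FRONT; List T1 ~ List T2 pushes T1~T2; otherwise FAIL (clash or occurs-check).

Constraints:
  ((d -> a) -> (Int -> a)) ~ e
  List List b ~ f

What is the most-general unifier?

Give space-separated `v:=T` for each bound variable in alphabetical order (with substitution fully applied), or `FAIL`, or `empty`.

Answer: e:=((d -> a) -> (Int -> a)) f:=List List b

Derivation:
step 1: unify ((d -> a) -> (Int -> a)) ~ e  [subst: {-} | 1 pending]
  bind e := ((d -> a) -> (Int -> a))
step 2: unify List List b ~ f  [subst: {e:=((d -> a) -> (Int -> a))} | 0 pending]
  bind f := List List b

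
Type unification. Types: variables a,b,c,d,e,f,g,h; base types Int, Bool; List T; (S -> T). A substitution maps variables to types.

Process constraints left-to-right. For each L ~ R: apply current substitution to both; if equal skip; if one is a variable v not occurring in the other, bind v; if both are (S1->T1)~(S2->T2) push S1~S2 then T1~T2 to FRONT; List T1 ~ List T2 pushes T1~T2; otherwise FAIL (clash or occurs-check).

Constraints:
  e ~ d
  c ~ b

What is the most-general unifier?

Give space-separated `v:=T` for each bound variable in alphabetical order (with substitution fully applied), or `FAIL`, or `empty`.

step 1: unify e ~ d  [subst: {-} | 1 pending]
  bind e := d
step 2: unify c ~ b  [subst: {e:=d} | 0 pending]
  bind c := b

Answer: c:=b e:=d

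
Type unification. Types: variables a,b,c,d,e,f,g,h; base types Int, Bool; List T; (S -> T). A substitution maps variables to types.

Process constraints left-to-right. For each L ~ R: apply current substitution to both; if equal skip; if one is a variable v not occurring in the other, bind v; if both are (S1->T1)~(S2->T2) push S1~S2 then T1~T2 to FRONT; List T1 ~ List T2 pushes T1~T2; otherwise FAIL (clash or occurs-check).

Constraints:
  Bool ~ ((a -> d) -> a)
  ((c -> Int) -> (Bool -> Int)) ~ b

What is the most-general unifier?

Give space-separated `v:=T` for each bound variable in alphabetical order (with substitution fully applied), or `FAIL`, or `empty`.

Answer: FAIL

Derivation:
step 1: unify Bool ~ ((a -> d) -> a)  [subst: {-} | 1 pending]
  clash: Bool vs ((a -> d) -> a)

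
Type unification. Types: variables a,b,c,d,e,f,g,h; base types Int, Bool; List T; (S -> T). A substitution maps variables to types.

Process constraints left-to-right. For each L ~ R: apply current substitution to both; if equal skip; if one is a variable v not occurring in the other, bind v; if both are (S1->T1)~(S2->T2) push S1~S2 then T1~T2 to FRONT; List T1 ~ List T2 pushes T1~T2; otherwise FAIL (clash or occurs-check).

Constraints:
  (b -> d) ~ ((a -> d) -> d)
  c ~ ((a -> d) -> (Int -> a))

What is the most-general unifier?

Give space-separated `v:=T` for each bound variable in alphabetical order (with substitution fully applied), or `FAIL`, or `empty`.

Answer: b:=(a -> d) c:=((a -> d) -> (Int -> a))

Derivation:
step 1: unify (b -> d) ~ ((a -> d) -> d)  [subst: {-} | 1 pending]
  -> decompose arrow: push b~(a -> d), d~d
step 2: unify b ~ (a -> d)  [subst: {-} | 2 pending]
  bind b := (a -> d)
step 3: unify d ~ d  [subst: {b:=(a -> d)} | 1 pending]
  -> identical, skip
step 4: unify c ~ ((a -> d) -> (Int -> a))  [subst: {b:=(a -> d)} | 0 pending]
  bind c := ((a -> d) -> (Int -> a))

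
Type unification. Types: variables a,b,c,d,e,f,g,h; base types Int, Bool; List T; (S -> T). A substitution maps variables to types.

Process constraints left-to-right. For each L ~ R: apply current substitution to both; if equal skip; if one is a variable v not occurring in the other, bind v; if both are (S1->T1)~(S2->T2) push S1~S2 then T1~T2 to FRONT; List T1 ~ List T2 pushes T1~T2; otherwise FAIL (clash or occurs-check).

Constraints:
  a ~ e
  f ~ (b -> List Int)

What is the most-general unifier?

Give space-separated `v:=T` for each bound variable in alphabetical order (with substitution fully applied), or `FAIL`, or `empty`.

step 1: unify a ~ e  [subst: {-} | 1 pending]
  bind a := e
step 2: unify f ~ (b -> List Int)  [subst: {a:=e} | 0 pending]
  bind f := (b -> List Int)

Answer: a:=e f:=(b -> List Int)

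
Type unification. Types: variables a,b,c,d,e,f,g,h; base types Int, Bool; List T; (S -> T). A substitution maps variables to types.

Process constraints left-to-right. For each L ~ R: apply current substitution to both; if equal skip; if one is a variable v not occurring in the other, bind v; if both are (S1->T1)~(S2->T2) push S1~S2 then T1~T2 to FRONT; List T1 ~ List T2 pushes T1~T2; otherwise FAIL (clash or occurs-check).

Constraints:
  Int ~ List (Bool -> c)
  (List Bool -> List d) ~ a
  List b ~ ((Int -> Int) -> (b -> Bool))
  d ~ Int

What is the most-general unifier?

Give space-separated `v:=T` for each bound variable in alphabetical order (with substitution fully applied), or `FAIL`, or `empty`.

step 1: unify Int ~ List (Bool -> c)  [subst: {-} | 3 pending]
  clash: Int vs List (Bool -> c)

Answer: FAIL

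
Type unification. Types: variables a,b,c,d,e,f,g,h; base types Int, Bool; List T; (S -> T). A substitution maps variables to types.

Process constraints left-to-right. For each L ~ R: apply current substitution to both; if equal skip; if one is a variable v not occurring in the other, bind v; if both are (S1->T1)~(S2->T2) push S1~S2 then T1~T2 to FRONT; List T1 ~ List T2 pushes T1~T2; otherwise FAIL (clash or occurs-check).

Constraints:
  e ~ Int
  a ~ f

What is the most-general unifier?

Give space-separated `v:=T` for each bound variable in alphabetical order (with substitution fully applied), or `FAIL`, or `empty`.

step 1: unify e ~ Int  [subst: {-} | 1 pending]
  bind e := Int
step 2: unify a ~ f  [subst: {e:=Int} | 0 pending]
  bind a := f

Answer: a:=f e:=Int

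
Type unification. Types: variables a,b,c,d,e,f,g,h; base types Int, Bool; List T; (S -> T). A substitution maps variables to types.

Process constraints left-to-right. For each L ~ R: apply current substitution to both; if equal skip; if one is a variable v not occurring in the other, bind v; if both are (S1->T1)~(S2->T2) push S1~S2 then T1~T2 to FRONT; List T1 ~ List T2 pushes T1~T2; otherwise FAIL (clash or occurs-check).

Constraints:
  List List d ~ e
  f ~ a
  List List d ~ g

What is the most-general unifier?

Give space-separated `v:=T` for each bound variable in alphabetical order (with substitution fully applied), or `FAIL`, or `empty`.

Answer: e:=List List d f:=a g:=List List d

Derivation:
step 1: unify List List d ~ e  [subst: {-} | 2 pending]
  bind e := List List d
step 2: unify f ~ a  [subst: {e:=List List d} | 1 pending]
  bind f := a
step 3: unify List List d ~ g  [subst: {e:=List List d, f:=a} | 0 pending]
  bind g := List List d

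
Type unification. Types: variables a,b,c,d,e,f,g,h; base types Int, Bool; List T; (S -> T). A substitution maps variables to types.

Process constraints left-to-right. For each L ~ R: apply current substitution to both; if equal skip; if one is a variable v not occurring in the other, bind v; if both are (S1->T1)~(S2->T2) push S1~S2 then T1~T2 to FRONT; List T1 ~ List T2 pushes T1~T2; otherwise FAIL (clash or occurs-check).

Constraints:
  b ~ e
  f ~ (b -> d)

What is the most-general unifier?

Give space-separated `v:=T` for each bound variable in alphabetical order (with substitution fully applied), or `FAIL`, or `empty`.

step 1: unify b ~ e  [subst: {-} | 1 pending]
  bind b := e
step 2: unify f ~ (e -> d)  [subst: {b:=e} | 0 pending]
  bind f := (e -> d)

Answer: b:=e f:=(e -> d)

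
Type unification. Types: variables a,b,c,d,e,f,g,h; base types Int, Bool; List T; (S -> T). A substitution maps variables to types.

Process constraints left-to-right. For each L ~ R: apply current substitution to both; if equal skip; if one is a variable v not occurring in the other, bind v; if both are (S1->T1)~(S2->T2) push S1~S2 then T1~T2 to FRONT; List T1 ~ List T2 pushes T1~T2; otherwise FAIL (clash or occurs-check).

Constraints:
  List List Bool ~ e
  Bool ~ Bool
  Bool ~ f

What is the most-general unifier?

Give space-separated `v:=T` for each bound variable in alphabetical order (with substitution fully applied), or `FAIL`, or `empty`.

Answer: e:=List List Bool f:=Bool

Derivation:
step 1: unify List List Bool ~ e  [subst: {-} | 2 pending]
  bind e := List List Bool
step 2: unify Bool ~ Bool  [subst: {e:=List List Bool} | 1 pending]
  -> identical, skip
step 3: unify Bool ~ f  [subst: {e:=List List Bool} | 0 pending]
  bind f := Bool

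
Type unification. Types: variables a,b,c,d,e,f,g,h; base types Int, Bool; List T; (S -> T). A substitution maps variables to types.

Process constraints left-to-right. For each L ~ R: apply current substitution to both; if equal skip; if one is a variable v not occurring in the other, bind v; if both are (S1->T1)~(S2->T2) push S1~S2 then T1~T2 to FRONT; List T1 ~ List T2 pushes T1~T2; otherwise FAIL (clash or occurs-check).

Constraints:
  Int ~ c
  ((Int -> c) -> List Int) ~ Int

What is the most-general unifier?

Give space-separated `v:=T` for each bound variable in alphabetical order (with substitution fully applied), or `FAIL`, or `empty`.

Answer: FAIL

Derivation:
step 1: unify Int ~ c  [subst: {-} | 1 pending]
  bind c := Int
step 2: unify ((Int -> Int) -> List Int) ~ Int  [subst: {c:=Int} | 0 pending]
  clash: ((Int -> Int) -> List Int) vs Int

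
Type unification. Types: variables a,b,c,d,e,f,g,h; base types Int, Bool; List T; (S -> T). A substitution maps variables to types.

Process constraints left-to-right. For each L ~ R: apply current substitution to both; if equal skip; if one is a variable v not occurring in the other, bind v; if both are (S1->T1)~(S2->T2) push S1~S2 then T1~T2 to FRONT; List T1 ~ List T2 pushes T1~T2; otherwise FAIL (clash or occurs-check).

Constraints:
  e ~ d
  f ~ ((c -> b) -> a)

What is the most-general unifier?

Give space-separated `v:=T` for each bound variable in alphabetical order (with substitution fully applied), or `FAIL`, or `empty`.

step 1: unify e ~ d  [subst: {-} | 1 pending]
  bind e := d
step 2: unify f ~ ((c -> b) -> a)  [subst: {e:=d} | 0 pending]
  bind f := ((c -> b) -> a)

Answer: e:=d f:=((c -> b) -> a)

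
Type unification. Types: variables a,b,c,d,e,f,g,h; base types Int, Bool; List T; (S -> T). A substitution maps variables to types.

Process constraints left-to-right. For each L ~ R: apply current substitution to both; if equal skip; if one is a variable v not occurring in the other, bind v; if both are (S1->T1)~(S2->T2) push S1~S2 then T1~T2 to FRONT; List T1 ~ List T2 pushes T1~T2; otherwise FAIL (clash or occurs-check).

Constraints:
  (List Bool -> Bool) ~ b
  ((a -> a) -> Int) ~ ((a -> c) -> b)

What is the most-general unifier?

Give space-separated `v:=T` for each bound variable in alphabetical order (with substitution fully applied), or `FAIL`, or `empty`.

Answer: FAIL

Derivation:
step 1: unify (List Bool -> Bool) ~ b  [subst: {-} | 1 pending]
  bind b := (List Bool -> Bool)
step 2: unify ((a -> a) -> Int) ~ ((a -> c) -> (List Bool -> Bool))  [subst: {b:=(List Bool -> Bool)} | 0 pending]
  -> decompose arrow: push (a -> a)~(a -> c), Int~(List Bool -> Bool)
step 3: unify (a -> a) ~ (a -> c)  [subst: {b:=(List Bool -> Bool)} | 1 pending]
  -> decompose arrow: push a~a, a~c
step 4: unify a ~ a  [subst: {b:=(List Bool -> Bool)} | 2 pending]
  -> identical, skip
step 5: unify a ~ c  [subst: {b:=(List Bool -> Bool)} | 1 pending]
  bind a := c
step 6: unify Int ~ (List Bool -> Bool)  [subst: {b:=(List Bool -> Bool), a:=c} | 0 pending]
  clash: Int vs (List Bool -> Bool)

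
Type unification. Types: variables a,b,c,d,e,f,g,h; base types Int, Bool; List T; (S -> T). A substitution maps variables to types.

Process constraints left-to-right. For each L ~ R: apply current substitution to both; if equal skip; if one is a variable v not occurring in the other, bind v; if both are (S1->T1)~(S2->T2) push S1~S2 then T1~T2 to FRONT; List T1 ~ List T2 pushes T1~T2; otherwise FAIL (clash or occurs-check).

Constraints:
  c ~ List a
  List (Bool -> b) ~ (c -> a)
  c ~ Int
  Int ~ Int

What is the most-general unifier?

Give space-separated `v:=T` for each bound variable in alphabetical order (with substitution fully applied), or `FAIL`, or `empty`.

Answer: FAIL

Derivation:
step 1: unify c ~ List a  [subst: {-} | 3 pending]
  bind c := List a
step 2: unify List (Bool -> b) ~ (List a -> a)  [subst: {c:=List a} | 2 pending]
  clash: List (Bool -> b) vs (List a -> a)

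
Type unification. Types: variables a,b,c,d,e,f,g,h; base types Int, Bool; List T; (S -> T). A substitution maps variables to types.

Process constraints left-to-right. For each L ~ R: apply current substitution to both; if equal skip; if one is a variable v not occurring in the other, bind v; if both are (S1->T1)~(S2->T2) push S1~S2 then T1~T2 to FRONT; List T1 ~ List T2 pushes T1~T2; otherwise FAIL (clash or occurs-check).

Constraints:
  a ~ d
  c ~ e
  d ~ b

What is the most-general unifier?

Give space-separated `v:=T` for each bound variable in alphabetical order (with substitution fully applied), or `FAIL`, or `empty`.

step 1: unify a ~ d  [subst: {-} | 2 pending]
  bind a := d
step 2: unify c ~ e  [subst: {a:=d} | 1 pending]
  bind c := e
step 3: unify d ~ b  [subst: {a:=d, c:=e} | 0 pending]
  bind d := b

Answer: a:=b c:=e d:=b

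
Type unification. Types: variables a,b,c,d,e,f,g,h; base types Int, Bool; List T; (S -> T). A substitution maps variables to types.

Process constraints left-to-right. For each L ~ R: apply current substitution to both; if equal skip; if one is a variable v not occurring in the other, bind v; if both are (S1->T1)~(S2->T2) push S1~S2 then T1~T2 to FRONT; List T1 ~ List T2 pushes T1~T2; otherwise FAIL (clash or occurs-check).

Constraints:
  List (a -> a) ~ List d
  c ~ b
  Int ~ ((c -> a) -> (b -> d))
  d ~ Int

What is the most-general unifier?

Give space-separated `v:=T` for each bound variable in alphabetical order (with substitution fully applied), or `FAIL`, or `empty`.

Answer: FAIL

Derivation:
step 1: unify List (a -> a) ~ List d  [subst: {-} | 3 pending]
  -> decompose List: push (a -> a)~d
step 2: unify (a -> a) ~ d  [subst: {-} | 3 pending]
  bind d := (a -> a)
step 3: unify c ~ b  [subst: {d:=(a -> a)} | 2 pending]
  bind c := b
step 4: unify Int ~ ((b -> a) -> (b -> (a -> a)))  [subst: {d:=(a -> a), c:=b} | 1 pending]
  clash: Int vs ((b -> a) -> (b -> (a -> a)))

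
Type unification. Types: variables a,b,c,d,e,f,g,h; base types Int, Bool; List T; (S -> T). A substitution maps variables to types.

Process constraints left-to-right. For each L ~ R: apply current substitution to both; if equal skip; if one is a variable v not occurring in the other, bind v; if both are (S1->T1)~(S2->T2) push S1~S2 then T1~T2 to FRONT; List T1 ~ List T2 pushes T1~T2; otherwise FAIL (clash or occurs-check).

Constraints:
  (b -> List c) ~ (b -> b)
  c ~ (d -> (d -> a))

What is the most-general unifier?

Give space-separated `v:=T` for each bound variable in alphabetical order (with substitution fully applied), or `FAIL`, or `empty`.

step 1: unify (b -> List c) ~ (b -> b)  [subst: {-} | 1 pending]
  -> decompose arrow: push b~b, List c~b
step 2: unify b ~ b  [subst: {-} | 2 pending]
  -> identical, skip
step 3: unify List c ~ b  [subst: {-} | 1 pending]
  bind b := List c
step 4: unify c ~ (d -> (d -> a))  [subst: {b:=List c} | 0 pending]
  bind c := (d -> (d -> a))

Answer: b:=List (d -> (d -> a)) c:=(d -> (d -> a))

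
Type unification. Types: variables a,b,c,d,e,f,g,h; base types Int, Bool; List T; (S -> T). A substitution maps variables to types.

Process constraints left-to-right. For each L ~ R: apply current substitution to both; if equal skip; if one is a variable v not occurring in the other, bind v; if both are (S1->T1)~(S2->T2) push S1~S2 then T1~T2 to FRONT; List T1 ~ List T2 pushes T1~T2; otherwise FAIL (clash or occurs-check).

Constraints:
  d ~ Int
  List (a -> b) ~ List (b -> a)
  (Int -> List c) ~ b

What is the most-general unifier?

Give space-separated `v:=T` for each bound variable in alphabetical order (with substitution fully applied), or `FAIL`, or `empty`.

Answer: a:=(Int -> List c) b:=(Int -> List c) d:=Int

Derivation:
step 1: unify d ~ Int  [subst: {-} | 2 pending]
  bind d := Int
step 2: unify List (a -> b) ~ List (b -> a)  [subst: {d:=Int} | 1 pending]
  -> decompose List: push (a -> b)~(b -> a)
step 3: unify (a -> b) ~ (b -> a)  [subst: {d:=Int} | 1 pending]
  -> decompose arrow: push a~b, b~a
step 4: unify a ~ b  [subst: {d:=Int} | 2 pending]
  bind a := b
step 5: unify b ~ b  [subst: {d:=Int, a:=b} | 1 pending]
  -> identical, skip
step 6: unify (Int -> List c) ~ b  [subst: {d:=Int, a:=b} | 0 pending]
  bind b := (Int -> List c)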